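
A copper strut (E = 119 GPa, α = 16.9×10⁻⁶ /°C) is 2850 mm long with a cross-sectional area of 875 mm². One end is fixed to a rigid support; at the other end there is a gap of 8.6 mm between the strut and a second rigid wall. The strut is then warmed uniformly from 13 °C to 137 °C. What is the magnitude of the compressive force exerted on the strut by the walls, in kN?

Free thermal elongation = αΔT L = 16.9×10⁻⁶ × 124 × 2850 = 5.972 mm.
Since δ_free = 5.97 mm is less than the 8.6 mm gap, the strut never touches the wall. No axial force develops.

P ≈ 0 kN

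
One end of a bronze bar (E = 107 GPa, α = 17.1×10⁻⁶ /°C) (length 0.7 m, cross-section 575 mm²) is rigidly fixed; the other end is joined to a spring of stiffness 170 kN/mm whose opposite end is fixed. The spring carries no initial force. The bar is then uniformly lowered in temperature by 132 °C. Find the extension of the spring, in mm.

Free thermal contraction: δ_free = αΔT L = 17.1×10⁻⁶ × 132 × 700 = 1.58 mm.
Let P be the tensile force in the spring. The bar extends elastically by PL/(AE) and the spring stretches by P/k; together these equal δ_free.
So P = δ_free / [L/(AE) + 1/k] = 1.58 / [ 700/(575×107×10³) + 1/(170×10³) ].
P = 1.58 / 1.726×10⁻⁵ = 91540 N.
Spring extension = P/k = 91540/(170×10³) = 0.5385 mm.

δ ≈ 0.538 mm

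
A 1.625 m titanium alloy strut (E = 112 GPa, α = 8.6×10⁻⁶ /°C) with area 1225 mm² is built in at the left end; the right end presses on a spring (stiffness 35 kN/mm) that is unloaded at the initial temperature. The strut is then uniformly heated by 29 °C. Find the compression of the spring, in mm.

The unrestrained thermal change is αΔT L = 8.6×10⁻⁶ × 29 × 1625 = 0.4053 mm.
With a force P in the spring, the elastic change of the strut is PL/(AE) and that of the spring is P/k; compatibility requires their sum to equal δ_free.
P [ L/(AE) + 1/k ] = δ_free → P [ 1625/(1225×112×10³) + 1/(35×10³) ] = 0.4053.
P = 0.4053 / 4.042×10⁻⁵ = 10030 N.
Spring compression = P/k = 10030/(35×10³) = 0.2865 mm.

δ ≈ 0.287 mm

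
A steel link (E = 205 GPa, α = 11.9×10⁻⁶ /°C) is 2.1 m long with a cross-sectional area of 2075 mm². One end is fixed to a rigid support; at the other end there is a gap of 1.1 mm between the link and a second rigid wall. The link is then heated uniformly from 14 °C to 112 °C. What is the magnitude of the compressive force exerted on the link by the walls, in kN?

P ≈ 273 kN

If the wall were absent the link would grow by αΔT L = 11.9×10⁻⁶ × 98 × 2100 = 2.449 mm.
This exceeds the 1.1 mm gap, so the wall pushes back. The portion of expansion that must be recovered elastically is δ_free − gap = 2.449 − 1.1 = 1.349 mm.
Compatibility: PL/(AE) = 1.349 mm, so σ = P/A = E × (1.349/2100) = 131.7 MPa.
Force on the wall = σA = 131.7 × 2075 mm² = 273.3 kN.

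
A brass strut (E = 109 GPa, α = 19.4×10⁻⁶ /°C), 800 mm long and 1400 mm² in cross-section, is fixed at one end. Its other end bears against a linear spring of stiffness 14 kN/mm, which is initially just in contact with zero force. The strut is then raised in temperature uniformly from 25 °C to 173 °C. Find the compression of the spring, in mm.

The unrestrained thermal change is αΔT L = 19.4×10⁻⁶ × 148 × 800 = 2.297 mm.
Let P be the compressive force at the spring. The strut shortens elastically by PL/(AE) and the spring compresses by P/k; together these equal δ_free.
P [ L/(AE) + 1/k ] = δ_free → P [ 800/(1400×109×10³) + 1/(14×10³) ] = 2.297.
P = 2.297 / 7.667×10⁻⁵ = 29960 N.
Spring compression = P/k = 29960/(14×10³) = 2.14 mm.

δ ≈ 2.14 mm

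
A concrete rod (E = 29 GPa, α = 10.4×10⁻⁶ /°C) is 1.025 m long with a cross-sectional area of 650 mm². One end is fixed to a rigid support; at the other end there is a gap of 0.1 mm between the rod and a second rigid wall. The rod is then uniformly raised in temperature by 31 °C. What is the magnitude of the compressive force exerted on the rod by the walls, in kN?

P ≈ 4.24 kN

If the wall were absent the rod would grow by αΔT L = 10.4×10⁻⁶ × 31 × 1025 = 0.3305 mm.
The gap closes (δ_free > 0.1 mm) and the wall then resists a further 0.3305 − 0.1 = 0.2305 mm of expansion.
Compatibility: PL/(AE) = 0.2305 mm, so σ = P/A = E × (0.2305/1025) = 6.52 MPa.
P = σA = 6.52 × 650 = 4.238 kN.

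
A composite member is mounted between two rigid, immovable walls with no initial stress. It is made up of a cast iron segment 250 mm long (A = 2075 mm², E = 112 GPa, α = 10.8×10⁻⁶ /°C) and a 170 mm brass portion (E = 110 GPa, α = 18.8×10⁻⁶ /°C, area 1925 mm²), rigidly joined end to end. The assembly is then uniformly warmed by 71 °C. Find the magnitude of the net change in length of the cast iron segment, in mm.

If the supports were absent, the total length change would be Σ αᵢΔT Lᵢ = 10.8×10⁻⁶×71×250 + 18.8×10⁻⁶×71×170 = 0.4186 mm.
Since the ends are fixed, an axial force P builds up, equal in every segment, with P · Σ Lᵢ/(AᵢEᵢ) = δ_free.
The series flexibility is Σ Lᵢ/(AᵢEᵢ) = 250/(2075×112×10³) + 170/(1925×110×10³) = 1.879×10⁻⁶ mm/N.
P = 0.4186 / 1.879×10⁻⁶ = 222800 N = 222.8 kN, compressive.
For the cast iron segment, free thermal change = 10.8×10⁻⁶×71×250 = 0.1917 mm and elastic change from P = 222800×250/(2075×112×10³) = 0.2397 mm; these oppose, so the net change is 0.048 mm (segment shortens).

|ΔL| ≈ 0.048 mm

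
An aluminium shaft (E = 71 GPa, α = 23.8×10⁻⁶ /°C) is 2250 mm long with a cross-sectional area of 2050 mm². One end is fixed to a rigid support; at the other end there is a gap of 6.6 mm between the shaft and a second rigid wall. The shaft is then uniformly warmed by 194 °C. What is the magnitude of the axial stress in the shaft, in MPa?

Free thermal elongation = αΔT L = 23.8×10⁻⁶ × 194 × 2250 = 10.39 mm.
After closing the 6.6 mm clearance, 10.39 − 6.6 = 3.789 mm of expansion remains to be suppressed by the wall.
So σ = E(δ_free − g)/L = 71×10³ × 3.789/2250 = 119.6 MPa.

σ ≈ 120 MPa (compressive)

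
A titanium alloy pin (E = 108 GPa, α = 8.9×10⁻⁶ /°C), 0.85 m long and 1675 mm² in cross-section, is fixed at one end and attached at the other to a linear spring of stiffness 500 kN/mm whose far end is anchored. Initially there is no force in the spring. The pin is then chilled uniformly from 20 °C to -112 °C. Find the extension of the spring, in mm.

δ ≈ 0.298 mm

Free thermal contraction: δ_free = αΔT L = 8.9×10⁻⁶ × 132 × 850 = 0.9986 mm.
Let P be the tensile force in the spring. The pin extends elastically by PL/(AE) and the spring stretches by P/k; together these equal δ_free.
P [ L/(AE) + 1/k ] = δ_free → P [ 850/(1675×108×10³) + 1/(500×10³) ] = 0.9986.
P = 0.9986 / 6.699×10⁻⁶ = 149100 N.
Spring extension = P/k = 149100/(500×10³) = 0.2981 mm.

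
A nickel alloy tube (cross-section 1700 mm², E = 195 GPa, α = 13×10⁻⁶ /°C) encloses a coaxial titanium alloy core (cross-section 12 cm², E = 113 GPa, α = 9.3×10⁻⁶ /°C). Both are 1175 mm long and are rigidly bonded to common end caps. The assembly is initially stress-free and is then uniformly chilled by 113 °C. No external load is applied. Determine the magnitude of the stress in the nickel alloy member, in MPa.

Equilibrium of a rigid end plate with no external load gives equal and opposite internal forces ±P in the two members. Since α_{nickel alloy} > α_{titanium alloy}, cooling drives the nickel alloy into tension and the titanium alloy into compression.
Setting the final lengths equal and cancelling L: (α₁ − α₂)ΔT = P/(A₁E₁) + P/(A₂E₂).
|α₁ − α₂|·ΔT = 3.7×10⁻⁶ × 113 = 0.0004181.
1/(A₁E₁) + 1/(A₂E₂) = 1/(1700×195×10³) + 1/(1200×113×10³) = 1.039×10⁻⁸ N⁻¹.
So P = 0.0004181 / 1.039×10⁻⁸ = 40.24 kN.
σ_{nickel alloy} = P/A₁ = 40240/1700 = 23.67 MPa, tensile.

σ ≈ 23.7 MPa (tensile)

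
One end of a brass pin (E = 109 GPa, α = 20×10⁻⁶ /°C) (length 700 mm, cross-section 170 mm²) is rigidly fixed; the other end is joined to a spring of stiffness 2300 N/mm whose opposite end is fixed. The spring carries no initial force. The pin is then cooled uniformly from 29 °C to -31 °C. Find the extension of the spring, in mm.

If the spring were absent the pin would shorten by αΔT L = 20×10⁻⁶ × 60 × 700 = 0.84 mm.
Let P be the tensile force in the spring. The pin extends elastically by PL/(AE) and the spring stretches by P/k; together these equal δ_free.
P [ L/(AE) + 1/k ] = δ_free → P [ 700/(170×109×10³) + 1/(2300) ] = 0.84.
P = 0.84 / 0.0004726 = 1778 N.
Spring extension = P/k = 1778/(2300) = 0.7729 mm.

δ ≈ 0.773 mm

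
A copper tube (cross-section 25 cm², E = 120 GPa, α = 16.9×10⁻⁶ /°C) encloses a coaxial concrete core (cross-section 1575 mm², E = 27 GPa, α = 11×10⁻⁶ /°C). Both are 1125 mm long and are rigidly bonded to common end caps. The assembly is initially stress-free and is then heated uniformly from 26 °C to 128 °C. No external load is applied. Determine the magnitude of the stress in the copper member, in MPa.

σ ≈ 8.97 MPa (compressive)

The copper has the larger α, so on heating it would change length more than the concrete if both were free. The rigid plates force a common final length, so the copper is put into compression and the concrete into tension, with equal and opposite forces P (no external load).
Equating the net (thermal + elastic) strains gives |α₁ − α₂|·ΔT = P·[1/(A₁E₁) + 1/(A₂E₂)].
|α₁ − α₂|·ΔT = 5.9×10⁻⁶ × 102 = 0.0006018.
1/(A₁E₁) + 1/(A₂E₂) = 1/(2500×120×10³) + 1/(1575×27×10³) = 2.685×10⁻⁸ N⁻¹.
So P = 0.0006018 / 2.685×10⁻⁸ = 22.41 kN.
σ_{copper} = P/A₁ = 22410/2500 = 8.966 MPa, compressive.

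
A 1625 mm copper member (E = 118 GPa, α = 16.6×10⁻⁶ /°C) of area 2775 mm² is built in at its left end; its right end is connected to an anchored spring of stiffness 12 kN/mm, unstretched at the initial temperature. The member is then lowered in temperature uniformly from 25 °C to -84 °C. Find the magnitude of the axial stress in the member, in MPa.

σ ≈ 12 MPa (tensile)

The unrestrained thermal change is αΔT L = 16.6×10⁻⁶ × 109 × 1625 = 2.94 mm.
Let P be the tensile force in the spring. The member extends elastically by PL/(AE) and the spring stretches by P/k; together these equal δ_free.
So P = δ_free / [L/(AE) + 1/k] = 2.94 / [ 1625/(2775×118×10³) + 1/(12×10³) ].
P = 2.94 / 8.83×10⁻⁵ = 33300 N.
σ = P/A = 33300/2775 = 12 MPa.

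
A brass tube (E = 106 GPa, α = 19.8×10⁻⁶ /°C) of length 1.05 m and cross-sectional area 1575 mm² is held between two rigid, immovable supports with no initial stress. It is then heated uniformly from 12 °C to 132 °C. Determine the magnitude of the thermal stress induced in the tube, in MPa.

σ ≈ 252 MPa (compressive)

With length fixed, the mechanical strain must cancel the thermal strain αΔT = 19.8×10⁻⁶ × 120 = 2376×10⁻⁶.
σ = EαΔT = 106×10³ × 19.8×10⁻⁶ × 120 = 251.9 MPa (compressive; the tube is trying to expand).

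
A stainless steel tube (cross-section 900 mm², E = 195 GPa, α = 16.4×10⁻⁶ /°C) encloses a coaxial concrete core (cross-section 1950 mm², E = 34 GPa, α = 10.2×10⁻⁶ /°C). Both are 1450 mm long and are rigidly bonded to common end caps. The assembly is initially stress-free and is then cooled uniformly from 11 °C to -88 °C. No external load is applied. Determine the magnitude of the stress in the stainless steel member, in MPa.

σ ≈ 32.8 MPa (tensile)

Both members must finish at the same length. With the larger α, the stainless steel tends to over-contract; the plates restrain it, putting the stainless steel in tension and the concrete in compression. With no external load the two internal forces are equal and opposite, magnitude P.
Compatibility of the two members (thermal + elastic change equal): (α₁ − α₂)ΔT = P·[1/(A₁E₁) + 1/(A₂E₂)].
|α₁ − α₂|·ΔT = 6.2×10⁻⁶ × 99 = 0.0006138.
1/(A₁E₁) + 1/(A₂E₂) = 1/(900×195×10³) + 1/(1950×34×10³) = 2.078×10⁻⁸ N⁻¹.
So P = 0.0006138 / 2.078×10⁻⁸ = 29.54 kN.
σ_{stainless steel} = P/A₁ = 29540/900 = 32.82 MPa, tensile.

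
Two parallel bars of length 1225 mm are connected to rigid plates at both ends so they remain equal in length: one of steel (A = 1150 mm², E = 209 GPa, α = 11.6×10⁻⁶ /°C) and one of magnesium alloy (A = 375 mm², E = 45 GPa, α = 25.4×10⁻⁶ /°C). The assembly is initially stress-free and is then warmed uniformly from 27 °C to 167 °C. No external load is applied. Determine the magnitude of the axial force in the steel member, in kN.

P ≈ 30.5 kN (tensile in the steel)

Both members must finish at the same length. With the larger α, the magnesium alloy tends to over-expand; the plates restrain it, putting the magnesium alloy in compression and the steel in tension. With no external load the two internal forces are equal and opposite, magnitude P.
Compatibility of the two members (thermal + elastic change equal): (α₁ − α₂)ΔT = P·[1/(A₁E₁) + 1/(A₂E₂)].
|α₁ − α₂|·ΔT = 13.8×10⁻⁶ × 140 = 0.001932.
1/(A₁E₁) + 1/(A₂E₂) = 1/(1150×209×10³) + 1/(375×45×10³) = 6.342×10⁻⁸ N⁻¹.
P = 0.001932 / 6.342×10⁻⁸ = 30460 N = 30.46 kN.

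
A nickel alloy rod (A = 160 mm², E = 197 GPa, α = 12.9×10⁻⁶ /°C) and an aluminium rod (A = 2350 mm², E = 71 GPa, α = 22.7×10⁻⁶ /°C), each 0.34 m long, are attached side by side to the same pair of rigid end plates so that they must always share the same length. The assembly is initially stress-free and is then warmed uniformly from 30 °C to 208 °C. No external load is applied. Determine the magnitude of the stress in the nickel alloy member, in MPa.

σ ≈ 289 MPa (tensile)

Equilibrium of a rigid end plate with no external load gives equal and opposite internal forces ±P in the two members. Since α_{aluminium} > α_{nickel alloy}, heating drives the aluminium into compression and the nickel alloy into tension.
Setting the final lengths equal and cancelling L: (α₁ − α₂)ΔT = P/(A₁E₁) + P/(A₂E₂).
|α₁ − α₂|·ΔT = 9.8×10⁻⁶ × 178 = 0.001744.
1/(A₁E₁) + 1/(A₂E₂) = 1/(160×197×10³) + 1/(2350×71×10³) = 3.772×10⁻⁸ N⁻¹.
So P = 0.001744 / 3.772×10⁻⁸ = 46.25 kN.
σ_{nickel alloy} = P/A₁ = 46250/160 = 289 MPa, tensile.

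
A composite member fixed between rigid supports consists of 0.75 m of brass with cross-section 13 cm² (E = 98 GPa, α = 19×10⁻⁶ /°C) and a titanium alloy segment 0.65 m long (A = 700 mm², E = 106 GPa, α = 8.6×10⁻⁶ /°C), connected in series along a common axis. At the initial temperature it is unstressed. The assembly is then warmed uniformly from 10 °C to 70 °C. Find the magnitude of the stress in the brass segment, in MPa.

σ ≈ 62.5 MPa (compressive)

With the walls removed the bar would change length by δ_free = Σ αᵢΔT Lᵢ = 19×10⁻⁶×60×750 + 8.6×10⁻⁶×60×650 = 1.19 mm.
The rigid supports impose zero overall length change; the single axial force P common to all segments must satisfy P Σ Lᵢ/(AᵢEᵢ) = δ_free.
Σ Lᵢ/(AᵢEᵢ) = 750/(1300×98×10³) + 650/(700×106×10³) = 1.465×10⁻⁵ mm/N.
P = 1.19 / 1.465×10⁻⁵ = 81270 N = 81.27 kN, compressive.
σ_{brass} = P / A = 81270 / 1300 = 62.52 MPa.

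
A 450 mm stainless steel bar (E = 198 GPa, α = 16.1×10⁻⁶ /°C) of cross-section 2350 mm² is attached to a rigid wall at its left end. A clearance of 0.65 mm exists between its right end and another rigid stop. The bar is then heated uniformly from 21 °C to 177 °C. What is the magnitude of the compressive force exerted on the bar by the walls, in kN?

P ≈ 497 kN

Unrestrained expansion: δ_free = αΔT L = 16.1×10⁻⁶ × 156 × 450 = 1.13 mm.
After closing the 0.65 mm clearance, 1.13 − 0.65 = 0.4802 mm of expansion remains to be suppressed by the wall.
So σ = E(δ_free − g)/L = 198×10³ × 0.4802/450 = 211.3 MPa.
P = σA = 211.3 × 2350 = 496.5 kN.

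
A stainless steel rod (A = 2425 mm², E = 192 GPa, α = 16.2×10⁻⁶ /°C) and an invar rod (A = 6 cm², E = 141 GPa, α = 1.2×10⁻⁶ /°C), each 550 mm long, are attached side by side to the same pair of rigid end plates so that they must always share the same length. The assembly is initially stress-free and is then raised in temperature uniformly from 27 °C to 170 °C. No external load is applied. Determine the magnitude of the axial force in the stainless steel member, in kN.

Equilibrium of a rigid end plate with no external load gives equal and opposite internal forces ±P in the two members. Since α_{stainless steel} > α_{invar}, heating drives the stainless steel into compression and the invar into tension.
Setting the final lengths equal and cancelling L: (α₁ − α₂)ΔT = P/(A₁E₁) + P/(A₂E₂).
|α₁ − α₂|·ΔT = 15×10⁻⁶ × 143 = 0.002145.
1/(A₁E₁) + 1/(A₂E₂) = 1/(2425×192×10³) + 1/(600×141×10³) = 1.397×10⁻⁸ N⁻¹.
P = 0.002145 / 1.397×10⁻⁸ = 153600 N = 153.6 kN.

P ≈ 154 kN (compressive in the stainless steel)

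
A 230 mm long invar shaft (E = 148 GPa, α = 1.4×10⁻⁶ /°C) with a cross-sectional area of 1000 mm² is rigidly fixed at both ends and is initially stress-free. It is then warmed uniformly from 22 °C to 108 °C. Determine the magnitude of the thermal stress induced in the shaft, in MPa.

σ ≈ 17.8 MPa (compressive)

Because both ends are immovable the net strain is zero, and the suppressed thermal strain is αΔT = 1.4×10⁻⁶ × 86 = 120.4×10⁻⁶.
σ = EαΔT = 148×10³ × 1.4×10⁻⁶ × 86 = 17.82 MPa (compressive; the shaft is trying to expand).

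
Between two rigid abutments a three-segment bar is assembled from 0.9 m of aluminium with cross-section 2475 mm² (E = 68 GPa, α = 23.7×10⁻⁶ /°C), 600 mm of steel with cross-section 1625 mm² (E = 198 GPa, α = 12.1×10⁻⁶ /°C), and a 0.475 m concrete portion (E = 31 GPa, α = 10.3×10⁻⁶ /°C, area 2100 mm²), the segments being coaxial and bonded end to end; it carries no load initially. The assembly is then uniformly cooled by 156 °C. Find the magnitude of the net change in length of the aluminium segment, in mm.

|ΔL| ≈ 1.4 mm

Free thermal contraction of the whole bar: Σ αᵢΔT Lᵢ = 23.7×10⁻⁶×156×900 + 12.1×10⁻⁶×156×600 + 10.3×10⁻⁶×156×475 = 5.223 mm.
The rigid supports impose zero overall length change; the single axial force P common to all segments must satisfy P Σ Lᵢ/(AᵢEᵢ) = δ_free.
Σ Lᵢ/(AᵢEᵢ) = 900/(2475×68×10³) + 600/(1625×198×10³) + 475/(2100×31×10³) = 1.451×10⁻⁵ mm/N.
Hence P = δ_free / Σ(L/AE) = 5.223/1.451×10⁻⁵ = 360 kN (tensile).
For the aluminium segment, free thermal change = 23.7×10⁻⁶×156×900 = 3.327 mm and elastic change from P = 360000×900/(2475×68×10³) = 1.925 mm; these oppose, so the net change is 1.4 mm (segment shortens).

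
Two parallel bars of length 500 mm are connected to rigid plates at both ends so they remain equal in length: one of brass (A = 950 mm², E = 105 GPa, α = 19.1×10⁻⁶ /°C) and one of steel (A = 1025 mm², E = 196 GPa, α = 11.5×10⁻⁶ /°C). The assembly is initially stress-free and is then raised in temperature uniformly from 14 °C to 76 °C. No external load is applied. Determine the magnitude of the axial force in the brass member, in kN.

P ≈ 31.4 kN (compressive in the brass)

The brass has the larger α, so on heating it would change length more than the steel if both were free. The rigid plates force a common final length, so the brass is put into compression and the steel into tension, with equal and opposite forces P (no external load).
Compatibility of the two members (thermal + elastic change equal): (α₁ − α₂)ΔT = P·[1/(A₁E₁) + 1/(A₂E₂)].
|α₁ − α₂|·ΔT = 7.6×10⁻⁶ × 62 = 0.0004712.
1/(A₁E₁) + 1/(A₂E₂) = 1/(950×105×10³) + 1/(1025×196×10³) = 1.5×10⁻⁸ N⁻¹.
So P = 0.0004712 / 1.5×10⁻⁸ = 31.41 kN.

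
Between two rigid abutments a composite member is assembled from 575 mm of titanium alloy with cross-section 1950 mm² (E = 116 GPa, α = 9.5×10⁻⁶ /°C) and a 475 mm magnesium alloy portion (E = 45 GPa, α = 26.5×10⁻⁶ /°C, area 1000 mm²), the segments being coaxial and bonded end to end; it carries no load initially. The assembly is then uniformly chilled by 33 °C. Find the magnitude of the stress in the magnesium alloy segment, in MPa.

Free thermal contraction of the whole bar: Σ αᵢΔT Lᵢ = 9.5×10⁻⁶×33×575 + 26.5×10⁻⁶×33×475 = 0.5957 mm.
Since the ends are fixed, an axial force P builds up, equal in every segment, with P · Σ Lᵢ/(AᵢEᵢ) = δ_free.
Σ Lᵢ/(AᵢEᵢ) = 575/(1950×116×10³) + 475/(1000×45×10³) = 1.31×10⁻⁵ mm/N.
Hence P = δ_free / Σ(L/AE) = 0.5957/1.31×10⁻⁵ = 45.48 kN (tensile).
σ_{magnesium alloy} = P / A = 45480 / 1000 = 45.48 MPa.

σ ≈ 45.5 MPa (tensile)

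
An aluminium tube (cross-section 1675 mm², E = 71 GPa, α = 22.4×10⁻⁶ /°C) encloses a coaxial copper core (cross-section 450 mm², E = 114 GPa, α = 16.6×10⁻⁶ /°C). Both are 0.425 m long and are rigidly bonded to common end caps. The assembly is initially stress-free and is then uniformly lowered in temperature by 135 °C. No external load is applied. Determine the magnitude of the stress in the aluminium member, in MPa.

σ ≈ 16.8 MPa (tensile)

Equilibrium of a rigid end plate with no external load gives equal and opposite internal forces ±P in the two members. Since α_{aluminium} > α_{copper}, cooling drives the aluminium into tension and the copper into compression.
Compatibility of the two members (thermal + elastic change equal): (α₁ − α₂)ΔT = P·[1/(A₁E₁) + 1/(A₂E₂)].
|α₁ − α₂|·ΔT = 5.8×10⁻⁶ × 135 = 0.000783.
1/(A₁E₁) + 1/(A₂E₂) = 1/(1675×71×10³) + 1/(450×114×10³) = 2.79×10⁻⁸ N⁻¹.
So P = 0.000783 / 2.79×10⁻⁸ = 28.06 kN.
σ_{aluminium} = P/A₁ = 28060/1675 = 16.75 MPa, tensile.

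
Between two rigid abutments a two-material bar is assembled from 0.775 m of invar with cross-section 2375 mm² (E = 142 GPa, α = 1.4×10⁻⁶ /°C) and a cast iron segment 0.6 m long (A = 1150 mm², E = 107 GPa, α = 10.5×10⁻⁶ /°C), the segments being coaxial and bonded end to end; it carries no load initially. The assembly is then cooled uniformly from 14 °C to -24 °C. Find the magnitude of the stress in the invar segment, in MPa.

σ ≈ 16.5 MPa (tensile)

With the walls removed the bar would change length by δ_free = Σ αᵢΔT Lᵢ = 1.4×10⁻⁶×38×775 + 10.5×10⁻⁶×38×600 = 0.2806 mm.
The rigid supports impose zero overall length change; the single axial force P common to all segments must satisfy P Σ Lᵢ/(AᵢEᵢ) = δ_free.
Σ Lᵢ/(AᵢEᵢ) = 775/(2375×142×10³) + 600/(1150×107×10³) = 7.174×10⁻⁶ mm/N.
So P = 0.2806 / 7.174×10⁻⁶ = 39.12 kN, tensile.
σ_{invar} = P / A = 39120 / 2375 = 16.47 MPa.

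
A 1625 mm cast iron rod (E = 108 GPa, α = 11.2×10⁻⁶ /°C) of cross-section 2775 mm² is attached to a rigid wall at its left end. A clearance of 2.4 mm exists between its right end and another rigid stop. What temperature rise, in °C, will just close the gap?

The gap closes when αΔT L = 2.4 mm, since the rod is still unstressed at that instant.
So ΔT = g/(αL) = 2.4/(11.2×10⁻⁶ × 1625) = 131.9 °C.

ΔT ≈ 132 °C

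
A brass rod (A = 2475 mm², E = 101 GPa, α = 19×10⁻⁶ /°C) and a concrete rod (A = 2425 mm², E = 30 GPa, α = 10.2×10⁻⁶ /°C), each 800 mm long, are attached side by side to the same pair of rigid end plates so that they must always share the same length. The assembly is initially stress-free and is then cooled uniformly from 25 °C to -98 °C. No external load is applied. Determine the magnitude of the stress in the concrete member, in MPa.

Equilibrium of a rigid end plate with no external load gives equal and opposite internal forces ±P in the two members. Since α_{brass} > α_{concrete}, cooling drives the brass into tension and the concrete into compression.
Compatibility of the two members (thermal + elastic change equal): (α₁ − α₂)ΔT = P·[1/(A₁E₁) + 1/(A₂E₂)].
|α₁ − α₂|·ΔT = 8.8×10⁻⁶ × 123 = 0.001082.
1/(A₁E₁) + 1/(A₂E₂) = 1/(2475×101×10³) + 1/(2425×30×10³) = 1.775×10⁻⁸ N⁻¹.
P = 0.001082 / 1.775×10⁻⁸ = 60990 N = 60.99 kN.
σ_{concrete} = P/A₂ = 60990/2425 = 25.15 MPa, compressive.

σ ≈ 25.2 MPa (compressive)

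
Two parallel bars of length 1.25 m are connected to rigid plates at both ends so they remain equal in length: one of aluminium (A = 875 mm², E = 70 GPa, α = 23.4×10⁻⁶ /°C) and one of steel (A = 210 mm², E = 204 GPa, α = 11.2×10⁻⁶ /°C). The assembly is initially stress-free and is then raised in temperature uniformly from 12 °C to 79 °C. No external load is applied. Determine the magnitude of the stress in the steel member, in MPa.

The aluminium has the larger α, so on heating it would change length more than the steel if both were free. The rigid plates force a common final length, so the aluminium is put into compression and the steel into tension, with equal and opposite forces P (no external load).
Setting the final lengths equal and cancelling L: (α₁ − α₂)ΔT = P/(A₁E₁) + P/(A₂E₂).
|α₁ − α₂|·ΔT = 12.2×10⁻⁶ × 67 = 0.0008174.
1/(A₁E₁) + 1/(A₂E₂) = 1/(875×70×10³) + 1/(210×204×10³) = 3.967×10⁻⁸ N⁻¹.
So P = 0.0008174 / 3.967×10⁻⁸ = 20.61 kN.
σ_{steel} = P/A₂ = 20610/210 = 98.12 MPa, tensile.

σ ≈ 98.1 MPa (tensile)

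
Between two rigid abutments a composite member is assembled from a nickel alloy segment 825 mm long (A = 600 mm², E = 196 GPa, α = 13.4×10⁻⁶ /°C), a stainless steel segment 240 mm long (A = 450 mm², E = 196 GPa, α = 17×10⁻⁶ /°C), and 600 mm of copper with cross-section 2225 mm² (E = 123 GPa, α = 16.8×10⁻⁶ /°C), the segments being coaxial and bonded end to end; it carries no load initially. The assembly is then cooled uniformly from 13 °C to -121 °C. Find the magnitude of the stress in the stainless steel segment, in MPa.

With the walls removed the bar would change length by δ_free = Σ αᵢΔT Lᵢ = 13.4×10⁻⁶×134×825 + 17×10⁻⁶×134×240 + 16.8×10⁻⁶×134×600 = 3.379 mm.
Since the ends are fixed, an axial force P builds up, equal in every segment, with P · Σ Lᵢ/(AᵢEᵢ) = δ_free.
The series flexibility is Σ Lᵢ/(AᵢEᵢ) = 825/(600×196×10³) + 240/(450×196×10³) + 600/(2225×123×10³) = 1.193×10⁻⁵ mm/N.
So P = 3.379 / 1.193×10⁻⁵ = 283.2 kN, tensile.
σ_{stainless steel} = P / A = 283200 / 450 = 629.4 MPa.

σ ≈ 629 MPa (tensile)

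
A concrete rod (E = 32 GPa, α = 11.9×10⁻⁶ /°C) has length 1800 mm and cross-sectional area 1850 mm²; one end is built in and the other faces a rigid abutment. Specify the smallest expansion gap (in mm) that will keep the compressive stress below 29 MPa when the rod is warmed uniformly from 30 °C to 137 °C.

g ≈ 0.661 mm

Free expansion if unrestrained: δ_free = αΔT L = 11.9×10⁻⁶ × 107 × 1800 = 2.292 mm.
A stress of 29 MPa corresponds to the wall pushing the rod back by σL/E = 29×1800/(32×10³) = 1.631 mm.
The gap must absorb the remainder: g_min = 2.292 − 1.631 = 0.6607 mm.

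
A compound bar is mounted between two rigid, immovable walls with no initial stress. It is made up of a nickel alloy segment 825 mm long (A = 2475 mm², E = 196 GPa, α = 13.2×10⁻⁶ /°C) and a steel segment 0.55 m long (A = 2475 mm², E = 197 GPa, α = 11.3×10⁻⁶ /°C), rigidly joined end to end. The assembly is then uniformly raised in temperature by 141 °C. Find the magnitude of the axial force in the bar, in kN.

P ≈ 853 kN (compressive)

Free thermal expansion of the whole bar: Σ αᵢΔT Lᵢ = 13.2×10⁻⁶×141×825 + 11.3×10⁻⁶×141×550 = 2.412 mm.
The rigid supports impose zero overall length change; the single axial force P common to all segments must satisfy P Σ Lᵢ/(AᵢEᵢ) = δ_free.
The series flexibility is Σ Lᵢ/(AᵢEᵢ) = 825/(2475×196×10³) + 550/(2475×197×10³) = 2.829×10⁻⁶ mm/N.
Hence P = δ_free / Σ(L/AE) = 2.412/2.829×10⁻⁶ = 852.6 kN (compressive).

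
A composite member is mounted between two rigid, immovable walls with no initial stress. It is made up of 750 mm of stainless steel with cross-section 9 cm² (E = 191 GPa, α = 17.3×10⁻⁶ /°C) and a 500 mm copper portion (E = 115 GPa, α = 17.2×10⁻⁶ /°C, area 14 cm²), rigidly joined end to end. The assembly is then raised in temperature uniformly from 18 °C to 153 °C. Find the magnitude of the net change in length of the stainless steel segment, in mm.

|ΔL| ≈ 0.0501 mm

If the supports were absent, the total length change would be Σ αᵢΔT Lᵢ = 17.3×10⁻⁶×135×750 + 17.2×10⁻⁶×135×500 = 2.913 mm.
The walls prevent any net length change, so an axial force P (same in every segment) develops. Compatibility: P · Σ Lᵢ/(AᵢEᵢ) = δ_free.
Σ Lᵢ/(AᵢEᵢ) = 750/(900×191×10³) + 500/(1400×115×10³) = 7.469×10⁻⁶ mm/N.
Hence P = δ_free / Σ(L/AE) = 2.913/7.469×10⁻⁶ = 390 kN (compressive).
For the stainless steel segment, free thermal change = 17.3×10⁻⁶×135×750 = 1.752 mm and elastic change from P = 390000×750/(900×191×10³) = 1.701 mm; these oppose, so the net change is 0.0501 mm (segment lengthens).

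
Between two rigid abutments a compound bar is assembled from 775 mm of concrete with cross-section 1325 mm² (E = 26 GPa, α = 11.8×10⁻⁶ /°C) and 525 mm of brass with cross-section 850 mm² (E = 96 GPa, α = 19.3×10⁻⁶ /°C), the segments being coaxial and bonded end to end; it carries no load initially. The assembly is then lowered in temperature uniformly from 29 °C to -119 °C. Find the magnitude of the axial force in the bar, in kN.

P ≈ 98.6 kN (tensile)

With the walls removed the bar would change length by δ_free = Σ αᵢΔT Lᵢ = 11.8×10⁻⁶×148×775 + 19.3×10⁻⁶×148×525 = 2.853 mm.
Since the ends are fixed, an axial force P builds up, equal in every segment, with P · Σ Lᵢ/(AᵢEᵢ) = δ_free.
The series flexibility is Σ Lᵢ/(AᵢEᵢ) = 775/(1325×26×10³) + 525/(850×96×10³) = 2.893×10⁻⁵ mm/N.
P = 2.853 / 2.893×10⁻⁵ = 98620 N = 98.62 kN, tensile.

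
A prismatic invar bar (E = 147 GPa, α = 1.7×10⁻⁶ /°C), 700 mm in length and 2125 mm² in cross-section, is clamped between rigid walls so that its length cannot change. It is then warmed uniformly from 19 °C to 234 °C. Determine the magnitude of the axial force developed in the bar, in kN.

P ≈ 114 kN (compressive)

The ends cannot move, so σ = EαΔT = 147×10³ × 1.7×10⁻⁶ × 215 = 53.73 MPa.
Then P = σA = 53.73 × 2125 mm² = 114.2 kN, compressive.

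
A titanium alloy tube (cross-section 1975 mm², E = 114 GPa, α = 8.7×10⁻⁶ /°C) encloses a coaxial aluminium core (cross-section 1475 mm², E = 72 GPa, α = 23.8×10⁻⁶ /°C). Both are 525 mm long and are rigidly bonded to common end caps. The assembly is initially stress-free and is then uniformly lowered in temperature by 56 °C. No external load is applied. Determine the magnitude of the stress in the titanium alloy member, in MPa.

σ ≈ 30.9 MPa (compressive)

The aluminium has the larger α, so on cooling it would change length more than the titanium alloy if both were free. The rigid plates force a common final length, so the aluminium is put into tension and the titanium alloy into compression, with equal and opposite forces P (no external load).
Equating the net (thermal + elastic) strains gives |α₁ − α₂|·ΔT = P·[1/(A₁E₁) + 1/(A₂E₂)].
|α₁ − α₂|·ΔT = 15.1×10⁻⁶ × 56 = 0.0008456.
1/(A₁E₁) + 1/(A₂E₂) = 1/(1975×114×10³) + 1/(1475×72×10³) = 1.386×10⁻⁸ N⁻¹.
P = 0.0008456 / 1.386×10⁻⁸ = 61020 N = 61.02 kN.
σ_{titanium alloy} = P/A₁ = 61020/1975 = 30.9 MPa, compressive.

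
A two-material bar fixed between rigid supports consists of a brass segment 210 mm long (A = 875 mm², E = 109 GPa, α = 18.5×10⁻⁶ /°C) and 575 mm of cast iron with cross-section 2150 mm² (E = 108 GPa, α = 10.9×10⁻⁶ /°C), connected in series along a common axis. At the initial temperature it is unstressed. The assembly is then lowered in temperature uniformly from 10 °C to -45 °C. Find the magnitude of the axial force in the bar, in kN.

With the walls removed the bar would change length by δ_free = Σ αᵢΔT Lᵢ = 18.5×10⁻⁶×55×210 + 10.9×10⁻⁶×55×575 = 0.5584 mm.
The rigid supports impose zero overall length change; the single axial force P common to all segments must satisfy P Σ Lᵢ/(AᵢEᵢ) = δ_free.
Σ Lᵢ/(AᵢEᵢ) = 210/(875×109×10³) + 575/(2150×108×10³) = 4.678×10⁻⁶ mm/N.
Hence P = δ_free / Σ(L/AE) = 0.5584/4.678×10⁻⁶ = 119.4 kN (tensile).

P ≈ 119 kN (tensile)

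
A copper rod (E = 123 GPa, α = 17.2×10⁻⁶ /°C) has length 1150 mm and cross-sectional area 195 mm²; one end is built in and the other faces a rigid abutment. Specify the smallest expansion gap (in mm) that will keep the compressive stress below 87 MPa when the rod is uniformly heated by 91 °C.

Free expansion if unrestrained: δ_free = αΔT L = 17.2×10⁻⁶ × 91 × 1150 = 1.8 mm.
At the allowable stress the elastic shortening the wall may impose is σL/E = 87 × 1150 / (123×10³) = 0.8134 mm.
The gap must absorb the remainder: g_min = 1.8 − 0.8134 = 0.9866 mm.

g ≈ 0.987 mm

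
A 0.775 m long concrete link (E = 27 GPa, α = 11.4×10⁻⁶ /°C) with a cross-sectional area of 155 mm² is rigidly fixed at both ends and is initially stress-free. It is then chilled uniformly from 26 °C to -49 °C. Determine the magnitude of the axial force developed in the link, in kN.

P ≈ 3.58 kN (tensile)

The ends cannot move, so σ = EαΔT = 27×10³ × 11.4×10⁻⁶ × 75 = 23.08 MPa.
Then P = σA = 23.08 × 155 mm² = 3.578 kN, tensile.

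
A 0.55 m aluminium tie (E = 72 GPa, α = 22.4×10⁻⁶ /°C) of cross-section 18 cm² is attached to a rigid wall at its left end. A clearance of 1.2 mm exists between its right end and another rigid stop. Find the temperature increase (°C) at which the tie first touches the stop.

ΔT ≈ 97.4 °C

The gap closes when αΔT L = 1.2 mm, since the tie is still unstressed at that instant.
So ΔT = g/(αL) = 1.2/(22.4×10⁻⁶ × 550) = 97.4 °C.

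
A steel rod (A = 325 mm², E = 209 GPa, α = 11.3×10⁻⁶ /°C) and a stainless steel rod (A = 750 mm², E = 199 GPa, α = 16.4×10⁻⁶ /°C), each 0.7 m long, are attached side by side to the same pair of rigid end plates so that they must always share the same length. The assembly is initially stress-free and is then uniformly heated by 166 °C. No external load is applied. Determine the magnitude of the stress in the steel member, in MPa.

Equilibrium of a rigid end plate with no external load gives equal and opposite internal forces ±P in the two members. Since α_{stainless steel} > α_{steel}, heating drives the stainless steel into compression and the steel into tension.
Compatibility of the two members (thermal + elastic change equal): (α₁ − α₂)ΔT = P·[1/(A₁E₁) + 1/(A₂E₂)].
|α₁ − α₂|·ΔT = 5.1×10⁻⁶ × 166 = 0.0008466.
1/(A₁E₁) + 1/(A₂E₂) = 1/(325×209×10³) + 1/(750×199×10³) = 2.142×10⁻⁸ N⁻¹.
So P = 0.0008466 / 2.142×10⁻⁸ = 39.52 kN.
σ_{steel} = P/A₁ = 39520/325 = 121.6 MPa, tensile.

σ ≈ 122 MPa (tensile)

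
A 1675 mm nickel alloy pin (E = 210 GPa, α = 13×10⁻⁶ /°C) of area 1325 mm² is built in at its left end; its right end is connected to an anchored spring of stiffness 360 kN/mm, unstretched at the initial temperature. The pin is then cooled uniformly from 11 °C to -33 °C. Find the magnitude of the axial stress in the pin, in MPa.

The unrestrained thermal change is αΔT L = 13×10⁻⁶ × 44 × 1675 = 0.9581 mm.
Let P be the tensile force in the spring. The pin extends elastically by PL/(AE) and the spring stretches by P/k; together these equal δ_free.
P [ L/(AE) + 1/k ] = δ_free → P [ 1675/(1325×210×10³) + 1/(360×10³) ] = 0.9581.
P = 0.9581 / 8.798×10⁻⁶ = 108900 N.
σ = P/A = 108900/1325 = 82.19 MPa.

σ ≈ 82.2 MPa (tensile)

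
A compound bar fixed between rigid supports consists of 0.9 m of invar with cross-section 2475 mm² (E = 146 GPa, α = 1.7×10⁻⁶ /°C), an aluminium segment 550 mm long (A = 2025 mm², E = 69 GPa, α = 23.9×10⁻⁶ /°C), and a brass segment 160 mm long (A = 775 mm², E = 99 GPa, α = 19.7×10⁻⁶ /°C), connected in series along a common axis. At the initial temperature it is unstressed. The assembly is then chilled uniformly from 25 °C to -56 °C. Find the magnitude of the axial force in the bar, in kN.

With the walls removed the bar would change length by δ_free = Σ αᵢΔT Lᵢ = 1.7×10⁻⁶×81×900 + 23.9×10⁻⁶×81×550 + 19.7×10⁻⁶×81×160 = 1.444 mm.
The rigid supports impose zero overall length change; the single axial force P common to all segments must satisfy P Σ Lᵢ/(AᵢEᵢ) = δ_free.
The series flexibility is Σ Lᵢ/(AᵢEᵢ) = 900/(2475×146×10³) + 550/(2025×69×10³) + 160/(775×99×10³) = 8.512×10⁻⁶ mm/N.
P = 1.444 / 8.512×10⁻⁶ = 169600 N = 169.6 kN, tensile.

P ≈ 170 kN (tensile)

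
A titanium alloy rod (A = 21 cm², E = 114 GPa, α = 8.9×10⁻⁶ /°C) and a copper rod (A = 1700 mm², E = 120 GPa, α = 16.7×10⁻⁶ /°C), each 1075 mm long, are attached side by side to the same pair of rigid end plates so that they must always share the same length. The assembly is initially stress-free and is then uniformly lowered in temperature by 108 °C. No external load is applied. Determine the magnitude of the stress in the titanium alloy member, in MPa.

σ ≈ 44.2 MPa (compressive)

Equilibrium of a rigid end plate with no external load gives equal and opposite internal forces ±P in the two members. Since α_{copper} > α_{titanium alloy}, cooling drives the copper into tension and the titanium alloy into compression.
Setting the final lengths equal and cancelling L: (α₁ − α₂)ΔT = P/(A₁E₁) + P/(A₂E₂).
|α₁ − α₂|·ΔT = 7.8×10⁻⁶ × 108 = 0.0008424.
1/(A₁E₁) + 1/(A₂E₂) = 1/(2100×114×10³) + 1/(1700×120×10³) = 9.079×10⁻⁹ N⁻¹.
So P = 0.0008424 / 9.079×10⁻⁹ = 92.78 kN.
σ_{titanium alloy} = P/A₁ = 92780/2100 = 44.18 MPa, compressive.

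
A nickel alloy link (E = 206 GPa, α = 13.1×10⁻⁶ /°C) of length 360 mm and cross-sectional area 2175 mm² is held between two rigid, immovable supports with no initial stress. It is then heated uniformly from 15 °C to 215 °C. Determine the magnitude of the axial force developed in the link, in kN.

The ends cannot move, so σ = EαΔT = 206×10³ × 13.1×10⁻⁶ × 200 = 539.7 MPa.
Then P = σA = 539.7 × 2175 mm² = 1174 kN, compressive.

P ≈ 1170 kN (compressive)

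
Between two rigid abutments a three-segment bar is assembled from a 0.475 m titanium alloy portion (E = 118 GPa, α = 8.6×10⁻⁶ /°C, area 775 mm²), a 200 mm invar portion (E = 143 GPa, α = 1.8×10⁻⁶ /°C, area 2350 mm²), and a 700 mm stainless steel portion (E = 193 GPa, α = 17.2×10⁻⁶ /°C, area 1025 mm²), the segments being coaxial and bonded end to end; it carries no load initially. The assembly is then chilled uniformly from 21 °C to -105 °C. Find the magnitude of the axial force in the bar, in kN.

P ≈ 223 kN (tensile)

With the walls removed the bar would change length by δ_free = Σ αᵢΔT Lᵢ = 8.6×10⁻⁶×126×475 + 1.8×10⁻⁶×126×200 + 17.2×10⁻⁶×126×700 = 2.077 mm.
Since the ends are fixed, an axial force P builds up, equal in every segment, with P · Σ Lᵢ/(AᵢEᵢ) = δ_free.
The series flexibility is Σ Lᵢ/(AᵢEᵢ) = 475/(775×118×10³) + 200/(2350×143×10³) + 700/(1025×193×10³) = 9.328×10⁻⁶ mm/N.
So P = 2.077 / 9.328×10⁻⁶ = 222.7 kN, tensile.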